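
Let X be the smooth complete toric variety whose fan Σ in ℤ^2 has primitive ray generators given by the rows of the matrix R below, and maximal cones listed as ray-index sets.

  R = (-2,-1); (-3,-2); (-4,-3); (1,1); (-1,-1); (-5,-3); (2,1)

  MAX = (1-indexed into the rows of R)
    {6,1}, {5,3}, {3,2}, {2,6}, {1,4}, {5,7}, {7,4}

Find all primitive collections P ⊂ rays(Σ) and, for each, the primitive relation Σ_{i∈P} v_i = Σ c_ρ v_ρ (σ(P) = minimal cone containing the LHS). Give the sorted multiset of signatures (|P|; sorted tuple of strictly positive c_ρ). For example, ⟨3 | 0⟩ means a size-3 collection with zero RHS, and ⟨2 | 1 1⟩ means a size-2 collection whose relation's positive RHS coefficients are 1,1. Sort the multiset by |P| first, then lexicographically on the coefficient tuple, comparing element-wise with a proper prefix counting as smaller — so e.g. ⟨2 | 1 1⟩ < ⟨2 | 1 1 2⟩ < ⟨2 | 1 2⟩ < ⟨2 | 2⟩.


Δ(Σ) — 7 vertices, 14 min non-faces:

  {1,7}:  v_{1} + v_{7} = 0 ; sig = ⟨2 | 0⟩
  {4,5}:  v_{4} + v_{5} = 0 ; sig = ⟨2 | 0⟩
  {1,2}:  v_{1} + v_{2} = v_{6} ; sig = ⟨2 | 1⟩
  {1,5}:  v_{1} + v_{5} = v_{2} ; sig = ⟨2 | 1⟩
  {2,4}:  v_{2} + v_{4} = v_{1} ; sig = ⟨2 | 1⟩
  {2,5}:  v_{2} + v_{5} = v_{3} ; sig = ⟨2 | 1⟩
  {2,7}:  v_{2} + v_{7} = v_{5} ; sig = ⟨2 | 1⟩
  {3,4}:  v_{3} + v_{4} = v_{2} ; sig = ⟨2 | 1⟩
  {6,7}:  v_{6} + v_{7} = v_{2} ; sig = ⟨2 | 1⟩
  {1,3}:  v_{1} + v_{3} = 2·v_{2} ; sig = ⟨2 | 2⟩
  {3,7}:  v_{3} + v_{7} = 2·v_{5} ; sig = ⟨2 | 2⟩
  {4,6}:  v_{4} + v_{6} = 2·v_{1} ; sig = ⟨2 | 2⟩
  {5,6}:  v_{5} + v_{6} = 2·v_{2} ; sig = ⟨2 | 2⟩
  {3,6}:  v_{3} + v_{6} = 3·v_{2} ; sig = ⟨2 | 3⟩

Signatures (|P|; sorted positive RHS coefficients), sorted:
{ ⟨2 | 0⟩ ×2,  ⟨2 | 1⟩ ×7,  ⟨2 | 2⟩ ×4,  ⟨2 | 3⟩ }


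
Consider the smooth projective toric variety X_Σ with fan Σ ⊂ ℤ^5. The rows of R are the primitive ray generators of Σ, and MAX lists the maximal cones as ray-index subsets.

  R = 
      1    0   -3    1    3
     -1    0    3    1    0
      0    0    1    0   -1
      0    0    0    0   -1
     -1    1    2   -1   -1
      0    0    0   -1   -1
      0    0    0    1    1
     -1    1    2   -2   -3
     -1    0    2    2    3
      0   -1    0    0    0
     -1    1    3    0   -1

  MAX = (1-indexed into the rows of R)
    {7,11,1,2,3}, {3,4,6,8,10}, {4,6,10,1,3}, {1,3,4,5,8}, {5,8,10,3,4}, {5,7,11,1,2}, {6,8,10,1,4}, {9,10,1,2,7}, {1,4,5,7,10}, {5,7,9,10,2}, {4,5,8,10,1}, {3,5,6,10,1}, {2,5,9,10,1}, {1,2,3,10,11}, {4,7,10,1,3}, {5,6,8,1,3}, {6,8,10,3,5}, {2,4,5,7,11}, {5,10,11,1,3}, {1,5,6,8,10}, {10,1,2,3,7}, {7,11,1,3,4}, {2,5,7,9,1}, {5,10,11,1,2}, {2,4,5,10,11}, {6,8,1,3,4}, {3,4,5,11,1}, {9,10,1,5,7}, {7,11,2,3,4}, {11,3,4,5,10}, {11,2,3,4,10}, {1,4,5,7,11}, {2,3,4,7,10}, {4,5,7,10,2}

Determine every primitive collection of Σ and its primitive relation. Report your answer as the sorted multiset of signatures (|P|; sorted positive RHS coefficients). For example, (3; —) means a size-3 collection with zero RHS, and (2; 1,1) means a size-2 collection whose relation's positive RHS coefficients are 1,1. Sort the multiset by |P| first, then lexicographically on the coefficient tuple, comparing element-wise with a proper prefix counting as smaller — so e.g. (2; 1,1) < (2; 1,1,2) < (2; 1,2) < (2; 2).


The 20 primitive collections of Σ (r=11, n=5):

  • {6,7}:  v_{6} + v_{7} = 0 — sig = (2; —)
  • {2,6}:  v_{2} + v_{6} = v_{10} + v_{11} — sig = (2; 1,1)
  • {6,11}:  v_{6} + v_{11} = v_{3} + v_{5} — sig = (2; 1,1)
  • {7,8}:  v_{7} + v_{8} = v_{4} + v_{5} — sig = (2; 1,1)
  • {2,8}:  v_{2} + v_{8} = v_{4} + v_{5} + v_{10} + v_{11} — sig = (2; 1,1,1,1)
  • {3,9}:  v_{3} + v_{9} = v_{1} + v_{2} + v_{10} + v_{11} — sig = (2; 1,1,1,1)
  • {6,9}:  v_{6} + v_{9} = v_{1} + v_{2} + v_{5} + v_{10} — sig = (2; 1,1,1,1)
  • {8,11}:  v_{8} + v_{11} = v_{3} + v_{4} + 2·v_{5} — sig = (2; 1,1,2)
  • {9,11}:  v_{9} + v_{11} = v_{1} + 2·v_{2} + v_{5} — sig = (2; 1,1,2)
  • {4,9}:  v_{4} + v_{9} = v_{5} + 3·v_{7} + v_{10} — sig = (2; 1,1,3)
  • {8,9}:  v_{8} + v_{9} = 2·v_{5} + 2·v_{7} + v_{10} — sig = (2; 1,2,2)
  • {3,5,7}:  v_{3} + v_{5} + v_{7} = v_{11} — sig = (3; 1)
  • {4,5,6}:  v_{4} + v_{5} + v_{6} = v_{8} — sig = (3; 1)
  • {7,10,11}:  v_{7} + v_{10} + v_{11} = v_{2} — sig = (3; 1)
  • {2,3,5}:  v_{2} + v_{3} + v_{5} = v_{10} + 2·v_{11} — sig = (3; 1,2)
  • {1,2,4}:  v_{1} + v_{2} + v_{4} = 2·v_{7} — sig = (3; 2)
  • {1,3,8,10}:  v_{1} + v_{3} + v_{8} + v_{10} = v_{6} — sig = (4; 1)
  • {1,4,10,11}:  v_{1} + v_{4} + v_{10} + v_{11} = v_{7} — sig = (4; 1)
  • {1,3,4,5,10}:  v_{1} + v_{3} + v_{4} + v_{5} + v_{10} = 0 — sig = (5; —)
  • {1,2,5,7,10}:  v_{1} + v_{2} + v_{5} + v_{7} + v_{10} = v_{9} — sig = (5; 1)

Signatures (|P|; sorted positive RHS coefficients), sorted:
{ (2; —),  (2; 1,1) ×3,  (2; 1,1,1,1) ×3,  (2; 1,1,2) ×2,  (2; 1,1,3),  (2; 1,2,2),  (3; 1) ×3,  (3; 1,2),  (3; 2),  (4; 1) ×2,  (5; —),  (5; 1) }


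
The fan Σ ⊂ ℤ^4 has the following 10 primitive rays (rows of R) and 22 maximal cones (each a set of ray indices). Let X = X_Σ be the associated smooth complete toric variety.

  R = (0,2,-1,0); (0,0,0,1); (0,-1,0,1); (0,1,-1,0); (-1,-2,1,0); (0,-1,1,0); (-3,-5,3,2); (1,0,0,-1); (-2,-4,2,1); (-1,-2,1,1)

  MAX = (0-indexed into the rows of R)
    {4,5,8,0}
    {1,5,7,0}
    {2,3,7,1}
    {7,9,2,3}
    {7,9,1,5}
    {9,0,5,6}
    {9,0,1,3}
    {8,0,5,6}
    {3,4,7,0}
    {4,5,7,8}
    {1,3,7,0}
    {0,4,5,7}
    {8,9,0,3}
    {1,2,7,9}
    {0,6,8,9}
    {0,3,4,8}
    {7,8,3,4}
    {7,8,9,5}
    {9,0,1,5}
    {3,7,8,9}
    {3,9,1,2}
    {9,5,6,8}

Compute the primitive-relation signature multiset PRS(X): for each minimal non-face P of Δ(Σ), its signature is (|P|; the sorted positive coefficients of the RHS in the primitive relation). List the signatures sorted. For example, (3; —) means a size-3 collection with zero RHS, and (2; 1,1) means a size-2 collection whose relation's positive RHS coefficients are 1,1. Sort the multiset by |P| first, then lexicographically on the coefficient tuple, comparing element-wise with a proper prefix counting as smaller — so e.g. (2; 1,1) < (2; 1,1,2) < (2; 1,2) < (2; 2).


Minimal non-faces — 17 found among 10 rays, 22 max cones:

  P = {3,5}:  v_{3} + v_{5} = 0  ⟹  sig = (2; —)
  P = {1,4}:  v_{1} + v_{4} = v_{9}  ⟹  sig = (2; 1)
  P = {4,9}:  v_{4} + v_{9} = v_{8}  ⟹  sig = (2; 1)
  P = {0,2}:  v_{0} + v_{2} = v_{1} + v_{3}  ⟹  sig = (2; 1,1)
  P = {6,7}:  v_{6} + v_{7} = v_{5} + v_{8}  ⟹  sig = (2; 1,1)
  P = {2,5}:  v_{2} + v_{5} = v_{1} + v_{7} + v_{9}  ⟹  sig = (2; 1,1,1)
  P = {3,6}:  v_{3} + v_{6} = v_{0} + v_{8} + v_{9}  ⟹  sig = (2; 1,1,1)
  P = {2,4}:  v_{2} + v_{4} = v_{3} + v_{7} + 2·v_{9}  ⟹  sig = (2; 1,1,2)
  P = {4,6}:  v_{4} + v_{6} = v_{0} + v_{5} + 2·v_{8}  ⟹  sig = (2; 1,1,2)
  P = {1,6}:  v_{1} + v_{6} = v_{0} + v_{5} + 3·v_{9}  ⟹  sig = (2; 1,1,3)
  P = {2,8}:  v_{2} + v_{8} = v_{3} + v_{7} + 3·v_{9}  ⟹  sig = (2; 1,1,3)
  P = {1,8}:  v_{1} + v_{8} = 2·v_{9}  ⟹  sig = (2; 2)
  P = {2,6}:  v_{2} + v_{6} = 3·v_{9}  ⟹  sig = (2; 3)
  P = {0,7,9}:  v_{0} + v_{7} + v_{9} = 0  ⟹  sig = (3; —)
  P = {0,7,8}:  v_{0} + v_{7} + v_{8} = v_{4}  ⟹  sig = (3; 1)
  P = {0,5,8,9}:  v_{0} + v_{5} + v_{8} + v_{9} = v_{6}  ⟹  sig = (4; 1)
  P = {1,3,7,9}:  v_{1} + v_{3} + v_{7} + v_{9} = v_{2}  ⟹  sig = (4; 1)

Signatures (|P|; sorted positive RHS coefficients), sorted:
[(2; —), (2; 1), (2; 1), (2; 1,1), (2; 1,1), (2; 1,1,1), (2; 1,1,1), (2; 1,1,2), (2; 1,1,2), (2; 1,1,3), (2; 1,1,3), (2; 2), (2; 3), (3; —), (3; 1), (4; 1), (4; 1)]


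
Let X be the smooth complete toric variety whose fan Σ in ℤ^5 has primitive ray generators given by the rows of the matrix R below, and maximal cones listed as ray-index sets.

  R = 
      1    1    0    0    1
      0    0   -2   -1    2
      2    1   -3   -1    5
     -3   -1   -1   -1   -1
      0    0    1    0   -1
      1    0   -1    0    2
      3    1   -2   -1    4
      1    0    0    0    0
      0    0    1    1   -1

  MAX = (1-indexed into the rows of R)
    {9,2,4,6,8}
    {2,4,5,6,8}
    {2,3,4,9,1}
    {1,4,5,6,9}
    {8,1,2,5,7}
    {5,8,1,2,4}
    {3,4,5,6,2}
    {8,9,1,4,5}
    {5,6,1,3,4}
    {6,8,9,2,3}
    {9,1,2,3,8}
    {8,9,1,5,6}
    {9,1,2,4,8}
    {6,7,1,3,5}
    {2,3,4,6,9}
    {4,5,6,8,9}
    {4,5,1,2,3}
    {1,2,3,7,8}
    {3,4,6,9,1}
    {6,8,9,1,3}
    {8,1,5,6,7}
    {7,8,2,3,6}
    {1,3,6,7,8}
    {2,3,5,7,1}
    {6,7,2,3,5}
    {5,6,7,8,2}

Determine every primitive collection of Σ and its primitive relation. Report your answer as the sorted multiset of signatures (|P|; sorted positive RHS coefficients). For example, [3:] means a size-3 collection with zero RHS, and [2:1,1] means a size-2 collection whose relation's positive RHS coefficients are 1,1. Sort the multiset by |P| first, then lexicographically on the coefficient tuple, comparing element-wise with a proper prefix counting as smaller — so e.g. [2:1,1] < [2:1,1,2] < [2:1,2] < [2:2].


8 collections generate NE(X_Σ); each relation:

  • {7,9}:  v_{7} + v_{9} = v_{1} + v_{6} + v_{8}  so sig = [2:1,1,1]
  • {4,7}:  v_{4} + v_{7} = 2·v_{2} + v_{5}  so sig = [2:1,2]
  • {2,5,9}:  v_{2} + v_{5} + v_{9} = 0  so sig = [3:]
  • {1,2,6}:  v_{1} + v_{2} + v_{6} = v_{3}  so sig = [3:1]
  • {3,5,8}:  v_{3} + v_{5} + v_{8} = v_{7}  so sig = [3:1]
  • {3,5,9}:  v_{3} + v_{5} + v_{9} = v_{1} + v_{6}  so sig = [3:1,1]
  • {3,4,8}:  v_{3} + v_{4} + v_{8} = 2·v_{2}  so sig = [3:2]
  • {1,4,6,8}:  v_{1} + v_{4} + v_{6} + v_{8} = v_{2}  so sig = [4:1]

so the primitive-relation signature multiset is
{ [2:1,1,1],  [2:1,2],  [3:],  [3:1] ×2,  [3:1,1],  [3:2],  [4:1] }


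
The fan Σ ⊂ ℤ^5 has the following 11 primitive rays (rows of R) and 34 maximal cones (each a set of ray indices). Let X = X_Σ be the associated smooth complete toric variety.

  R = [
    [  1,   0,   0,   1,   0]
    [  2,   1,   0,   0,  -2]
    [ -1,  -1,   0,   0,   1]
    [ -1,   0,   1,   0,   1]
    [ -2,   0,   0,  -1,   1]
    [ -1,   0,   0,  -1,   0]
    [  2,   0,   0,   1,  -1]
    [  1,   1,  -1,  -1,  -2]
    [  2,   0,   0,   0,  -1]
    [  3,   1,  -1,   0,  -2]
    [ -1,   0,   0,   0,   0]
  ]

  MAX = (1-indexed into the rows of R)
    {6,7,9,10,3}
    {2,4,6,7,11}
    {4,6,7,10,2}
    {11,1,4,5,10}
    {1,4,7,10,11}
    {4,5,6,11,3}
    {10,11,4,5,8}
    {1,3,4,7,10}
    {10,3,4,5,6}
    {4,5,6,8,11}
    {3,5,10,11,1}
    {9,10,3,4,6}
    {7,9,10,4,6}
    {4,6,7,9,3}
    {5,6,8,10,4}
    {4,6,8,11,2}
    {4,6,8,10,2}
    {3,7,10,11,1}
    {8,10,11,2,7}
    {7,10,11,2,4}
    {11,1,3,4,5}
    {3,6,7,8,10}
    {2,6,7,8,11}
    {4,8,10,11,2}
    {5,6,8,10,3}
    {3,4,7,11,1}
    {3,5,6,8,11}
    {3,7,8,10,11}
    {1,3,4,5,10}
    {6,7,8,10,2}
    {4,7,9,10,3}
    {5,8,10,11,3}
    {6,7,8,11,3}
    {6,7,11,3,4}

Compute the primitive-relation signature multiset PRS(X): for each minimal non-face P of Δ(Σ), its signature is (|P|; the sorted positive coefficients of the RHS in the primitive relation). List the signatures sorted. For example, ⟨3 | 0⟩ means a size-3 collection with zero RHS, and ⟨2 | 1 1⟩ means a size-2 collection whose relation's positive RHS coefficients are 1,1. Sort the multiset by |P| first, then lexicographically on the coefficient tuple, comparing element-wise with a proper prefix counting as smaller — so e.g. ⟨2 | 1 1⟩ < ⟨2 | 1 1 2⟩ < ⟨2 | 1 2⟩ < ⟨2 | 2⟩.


|primitive collections| = 16. Relations:

  P={1,6}:  v_{1} + v_{6} = 0  ⇒ sig = ⟨2 | 0⟩
  P={5,7}:  v_{5} + v_{7} = 0  ⇒ sig = ⟨2 | 0⟩
  P={1,8}:  v_{1} + v_{8} = v_{10} + v_{11}  ⇒ sig = ⟨2 | 1 1⟩
  P={2,3}:  v_{2} + v_{3} = v_{6} + v_{7}  ⇒ sig = ⟨2 | 1 1⟩
  P={2,5}:  v_{2} + v_{5} = v_{4} + v_{8}  ⇒ sig = ⟨2 | 1 1⟩
  P={9,11}:  v_{9} + v_{11} = v_{6} + v_{7}  ⇒ sig = ⟨2 | 1 1⟩
  P={1,2}:  v_{1} + v_{2} = v_{4} + v_{7} + v_{10} + v_{11}  ⇒ sig = ⟨2 | 1 1 1 1⟩
  P={1,9}:  v_{1} + v_{9} = v_{3} + v_{4} + v_{7} + v_{10}  ⇒ sig = ⟨2 | 1 1 1 1⟩
  P={5,9}:  v_{5} + v_{9} = v_{3} + v_{4} + v_{6} + v_{10}  ⇒ sig = ⟨2 | 1 1 1 1⟩
  P={8,9}:  v_{8} + v_{9} = 2·v_{6} + v_{7} + v_{10}  ⇒ sig = ⟨2 | 1 1 2⟩
  P={2,9}:  v_{2} + v_{9} = v_{4} + 2·v_{6} + 2·v_{7} + v_{10}  ⇒ sig = ⟨2 | 1 1 2 2⟩
  P={3,4,8}:  v_{3} + v_{4} + v_{8} = v_{6}  ⇒ sig = ⟨3 | 1⟩
  P={4,7,8}:  v_{4} + v_{7} + v_{8} = v_{2}  ⇒ sig = ⟨3 | 1⟩
  P={6,10,11}:  v_{6} + v_{10} + v_{11} = v_{8}  ⇒ sig = ⟨3 | 1⟩
  P={3,4,10,11}:  v_{3} + v_{4} + v_{10} + v_{11} = 0  ⇒ sig = ⟨4 | 0⟩
  P={3,4,6,7,10}:  v_{3} + v_{4} + v_{6} + v_{7} + v_{10} = v_{9}  ⇒ sig = ⟨5 | 1⟩

so the primitive-relation signature multiset is
{ ⟨2 | 0⟩ ×2,  ⟨2 | 1 1⟩ ×4,  ⟨2 | 1 1 1 1⟩ ×3,  ⟨2 | 1 1 2⟩,  ⟨2 | 1 1 2 2⟩,  ⟨3 | 1⟩ ×3,  ⟨4 | 0⟩,  ⟨5 | 1⟩ }


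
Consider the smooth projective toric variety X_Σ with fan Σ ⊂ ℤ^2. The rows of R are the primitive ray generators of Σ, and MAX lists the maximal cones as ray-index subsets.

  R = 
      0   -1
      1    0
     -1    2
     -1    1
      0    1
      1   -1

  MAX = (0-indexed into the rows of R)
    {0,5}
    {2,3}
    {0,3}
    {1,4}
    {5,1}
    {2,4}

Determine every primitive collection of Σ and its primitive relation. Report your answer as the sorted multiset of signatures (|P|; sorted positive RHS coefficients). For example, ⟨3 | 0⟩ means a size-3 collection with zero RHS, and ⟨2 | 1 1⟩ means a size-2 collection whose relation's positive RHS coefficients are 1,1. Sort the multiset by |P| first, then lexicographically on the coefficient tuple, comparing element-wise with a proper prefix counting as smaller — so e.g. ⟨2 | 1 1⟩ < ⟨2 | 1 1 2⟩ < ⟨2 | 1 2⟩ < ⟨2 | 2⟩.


9 minimal non-faces of Δ(Σ) (on 6 rays):

  • {0,4}:  v_{0} + v_{4} = 0  →  sig = ⟨2 | 0⟩
  • {3,5}:  v_{3} + v_{5} = 0  →  sig = ⟨2 | 0⟩
  • {0,1}:  v_{0} + v_{1} = v_{5}  →  sig = ⟨2 | 1⟩
  • {0,2}:  v_{0} + v_{2} = v_{3}  →  sig = ⟨2 | 1⟩
  • {1,3}:  v_{1} + v_{3} = v_{4}  →  sig = ⟨2 | 1⟩
  • {2,5}:  v_{2} + v_{5} = v_{4}  →  sig = ⟨2 | 1⟩
  • {3,4}:  v_{3} + v_{4} = v_{2}  →  sig = ⟨2 | 1⟩
  • {4,5}:  v_{4} + v_{5} = v_{1}  →  sig = ⟨2 | 1⟩
  • {1,2}:  v_{1} + v_{2} = 2·v_{4}  →  sig = ⟨2 | 2⟩

so the primitive-relation signature multiset is
    |P|=2: 9 collections, coeffs (), (), (1), (1), (1), (1), (1), (1), (2)


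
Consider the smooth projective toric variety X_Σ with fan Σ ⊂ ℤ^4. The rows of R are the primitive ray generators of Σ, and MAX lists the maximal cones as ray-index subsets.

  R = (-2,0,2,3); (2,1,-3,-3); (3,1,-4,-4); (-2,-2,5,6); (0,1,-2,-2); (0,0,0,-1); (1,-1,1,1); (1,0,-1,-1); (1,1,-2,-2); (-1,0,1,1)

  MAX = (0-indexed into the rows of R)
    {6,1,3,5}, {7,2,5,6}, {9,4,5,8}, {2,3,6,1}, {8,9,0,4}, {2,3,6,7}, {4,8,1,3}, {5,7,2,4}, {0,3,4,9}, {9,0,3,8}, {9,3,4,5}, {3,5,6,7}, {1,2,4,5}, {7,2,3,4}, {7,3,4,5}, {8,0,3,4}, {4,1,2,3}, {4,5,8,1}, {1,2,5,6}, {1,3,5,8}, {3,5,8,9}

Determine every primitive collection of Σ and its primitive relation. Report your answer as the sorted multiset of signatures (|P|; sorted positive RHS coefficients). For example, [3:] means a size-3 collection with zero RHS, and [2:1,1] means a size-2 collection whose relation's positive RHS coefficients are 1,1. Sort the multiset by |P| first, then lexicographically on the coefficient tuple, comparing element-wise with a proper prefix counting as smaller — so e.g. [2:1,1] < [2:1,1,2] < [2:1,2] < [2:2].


|primitive collections| = 18. Relations:

  P={7,9}:  v_{7} + v_{9} = 0  ⟹  sig = [2:]
  P={1,7}:  v_{1} + v_{7} = v_{2}  ⟹  sig = [2:1]
  P={1,9}:  v_{1} + v_{9} = v_{8}  ⟹  sig = [2:1]
  P={2,9}:  v_{2} + v_{9} = v_{1}  ⟹  sig = [2:1]
  P={4,6}:  v_{4} + v_{6} = v_{7}  ⟹  sig = [2:1]
  P={7,8}:  v_{7} + v_{8} = v_{1}  ⟹  sig = [2:1]
  P={0,6}:  v_{0} + v_{6} = v_{3} + v_{8}  ⟹  sig = [2:1,1]
  P={0,7}:  v_{0} + v_{7} = v_{3} + v_{4} + v_{8}  ⟹  sig = [2:1,1,1]
  P={6,9}:  v_{6} + v_{9} = v_{1} + v_{3} + v_{5}  ⟹  sig = [2:1,1,1]
  P={0,2}:  v_{0} + v_{2} = v_{1} + v_{3} + v_{4} + v_{8}  ⟹  sig = [2:1,1,1,1]
  P={0,1}:  v_{0} + v_{1} = v_{3} + v_{4} + 2·v_{8}  ⟹  sig = [2:1,1,2]
  P={6,8}:  v_{6} + v_{8} = 2·v_{1} + v_{3} + v_{5}  ⟹  sig = [2:1,1,2]
  P={0,5}:  v_{0} + v_{5} = 2·v_{9}  ⟹  sig = [2:2]
  P={2,8}:  v_{2} + v_{8} = 2·v_{1}  ⟹  sig = [2:2]
  P={2,3,5}:  v_{2} + v_{3} + v_{5} = v_{6}  ⟹  sig = [3:1]
  P={1,3,4,5}:  v_{1} + v_{3} + v_{4} + v_{5} = 0  ⟹  sig = [4:]
  P={3,4,5,8}:  v_{3} + v_{4} + v_{5} + v_{8} = v_{9}  ⟹  sig = [4:1]
  P={3,4,8,9}:  v_{3} + v_{4} + v_{8} + v_{9} = v_{0}  ⟹  sig = [4:1]

so the primitive-relation signature multiset is
    [2:]
    [2:1]
    [2:1]
    [2:1]
    [2:1]
    [2:1]
    [2:1,1]
    [2:1,1,1]
    [2:1,1,1]
    [2:1,1,1,1]
    [2:1,1,2]
    [2:1,1,2]
    [2:2]
    [2:2]
    [3:1]
    [4:]
    [4:1]
    [4:1]


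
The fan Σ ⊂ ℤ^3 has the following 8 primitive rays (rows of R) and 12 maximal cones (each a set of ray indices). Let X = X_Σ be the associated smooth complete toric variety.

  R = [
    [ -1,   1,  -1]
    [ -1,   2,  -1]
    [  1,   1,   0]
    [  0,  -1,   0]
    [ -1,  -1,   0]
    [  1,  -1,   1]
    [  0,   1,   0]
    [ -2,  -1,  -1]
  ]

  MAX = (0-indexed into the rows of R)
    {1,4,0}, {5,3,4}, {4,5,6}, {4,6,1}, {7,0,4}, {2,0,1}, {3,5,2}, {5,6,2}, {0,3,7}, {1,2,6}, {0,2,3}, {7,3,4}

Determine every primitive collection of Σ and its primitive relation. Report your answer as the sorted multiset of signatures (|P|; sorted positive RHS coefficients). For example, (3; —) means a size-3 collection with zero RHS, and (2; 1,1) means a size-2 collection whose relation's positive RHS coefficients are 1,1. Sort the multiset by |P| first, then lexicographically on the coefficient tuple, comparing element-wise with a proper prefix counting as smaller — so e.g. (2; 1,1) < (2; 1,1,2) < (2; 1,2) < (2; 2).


|primitive collections| = 11. Relations:

  P={0,5}:  v_{0} + v_{5} = 0  ⇒ sig = (2; —)
  P={2,4}:  v_{2} + v_{4} = 0  ⇒ sig = (2; —)
  P={3,6}:  v_{3} + v_{6} = 0  ⇒ sig = (2; —)
  P={0,6}:  v_{0} + v_{6} = v_{1}  ⇒ sig = (2; 1)
  P={1,3}:  v_{1} + v_{3} = v_{0}  ⇒ sig = (2; 1)
  P={1,5}:  v_{1} + v_{5} = v_{6}  ⇒ sig = (2; 1)
  P={2,7}:  v_{2} + v_{7} = v_{0} + v_{3}  ⇒ sig = (2; 1,1)
  P={5,7}:  v_{5} + v_{7} = v_{3} + v_{4}  ⇒ sig = (2; 1,1)
  P={6,7}:  v_{6} + v_{7} = v_{0} + v_{4}  ⇒ sig = (2; 1,1)
  P={1,7}:  v_{1} + v_{7} = 2·v_{0} + v_{4}  ⇒ sig = (2; 1,2)
  P={0,3,4}:  v_{0} + v_{3} + v_{4} = v_{7}  ⇒ sig = (3; 1)

Sorted signature multiset PRS(X):
{ (2; —) ×3,  (2; 1) ×3,  (2; 1,1) ×3,  (2; 1,2),  (3; 1) }


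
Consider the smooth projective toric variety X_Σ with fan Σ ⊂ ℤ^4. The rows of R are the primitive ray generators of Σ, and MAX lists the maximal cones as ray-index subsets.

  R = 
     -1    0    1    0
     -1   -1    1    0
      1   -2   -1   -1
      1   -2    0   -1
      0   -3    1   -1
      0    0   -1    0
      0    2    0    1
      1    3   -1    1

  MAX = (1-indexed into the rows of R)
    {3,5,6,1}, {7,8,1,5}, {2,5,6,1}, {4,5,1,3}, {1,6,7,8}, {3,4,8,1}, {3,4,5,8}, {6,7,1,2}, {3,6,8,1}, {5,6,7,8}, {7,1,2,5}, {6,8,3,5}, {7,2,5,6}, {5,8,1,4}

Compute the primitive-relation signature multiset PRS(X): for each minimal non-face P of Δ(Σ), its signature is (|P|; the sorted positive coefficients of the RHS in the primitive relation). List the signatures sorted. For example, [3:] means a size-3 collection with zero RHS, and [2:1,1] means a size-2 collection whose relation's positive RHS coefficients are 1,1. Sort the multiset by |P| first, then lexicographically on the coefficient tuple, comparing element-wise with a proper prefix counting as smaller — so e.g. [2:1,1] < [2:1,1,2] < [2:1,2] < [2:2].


Primitive collections (9):

  P={2,4}:  v_{2} + v_{4} = v_{5}  ⇒ sig = [2:1]
  P={2,8}:  v_{2} + v_{8} = v_{7}  ⇒ sig = [2:1]
  P={4,6}:  v_{4} + v_{6} = v_{3}  ⇒ sig = [2:1]
  P={2,3}:  v_{2} + v_{3} = v_{5} + v_{6}  ⇒ sig = [2:1,1]
  P={4,7}:  v_{4} + v_{7} = v_{5} + v_{8}  ⇒ sig = [2:1,1]
  P={3,7}:  v_{3} + v_{7} = v_{5} + v_{6} + v_{8}  ⇒ sig = [2:1,1,1]
  P={1,5,6,8}:  v_{1} + v_{5} + v_{6} + v_{8} = 0  ⇒ sig = [4:]
  P={1,3,5,8}:  v_{1} + v_{3} + v_{5} + v_{8} = v_{4}  ⇒ sig = [4:1]
  P={1,5,6,7}:  v_{1} + v_{5} + v_{6} + v_{7} = v_{2}  ⇒ sig = [4:1]

so the primitive-relation signature multiset is
{ [2:1] ×3,  [2:1,1] ×2,  [2:1,1,1],  [4:],  [4:1] ×2 }


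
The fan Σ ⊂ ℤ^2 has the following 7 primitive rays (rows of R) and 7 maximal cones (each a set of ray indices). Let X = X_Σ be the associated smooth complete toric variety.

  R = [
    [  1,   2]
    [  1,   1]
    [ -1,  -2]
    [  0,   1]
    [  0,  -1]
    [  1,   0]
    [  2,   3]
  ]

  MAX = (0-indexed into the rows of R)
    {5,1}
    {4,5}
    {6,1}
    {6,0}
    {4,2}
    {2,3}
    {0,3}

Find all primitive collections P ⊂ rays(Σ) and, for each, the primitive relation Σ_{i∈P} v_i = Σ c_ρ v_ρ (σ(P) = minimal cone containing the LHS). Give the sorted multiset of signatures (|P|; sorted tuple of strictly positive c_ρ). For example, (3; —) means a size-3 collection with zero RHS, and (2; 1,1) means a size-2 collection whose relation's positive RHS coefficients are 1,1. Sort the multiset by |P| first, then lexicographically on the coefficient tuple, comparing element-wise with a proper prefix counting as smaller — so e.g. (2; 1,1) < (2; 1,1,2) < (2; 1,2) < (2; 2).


14 collections generate NE(X_Σ); each relation:

  • {0,2}:  v_{0} + v_{2} = 0  ⟹  sig = (2; —)
  • {3,4}:  v_{3} + v_{4} = 0  ⟹  sig = (2; —)
  • {0,1}:  v_{0} + v_{1} = v_{6}  ⟹  sig = (2; 1)
  • {0,4}:  v_{0} + v_{4} = v_{1}  ⟹  sig = (2; 1)
  • {1,2}:  v_{1} + v_{2} = v_{4}  ⟹  sig = (2; 1)
  • {1,3}:  v_{1} + v_{3} = v_{0}  ⟹  sig = (2; 1)
  • {1,4}:  v_{1} + v_{4} = v_{5}  ⟹  sig = (2; 1)
  • {2,6}:  v_{2} + v_{6} = v_{1}  ⟹  sig = (2; 1)
  • {3,5}:  v_{3} + v_{5} = v_{1}  ⟹  sig = (2; 1)
  • {0,5}:  v_{0} + v_{5} = 2·v_{1}  ⟹  sig = (2; 2)
  • {2,5}:  v_{2} + v_{5} = 2·v_{4}  ⟹  sig = (2; 2)
  • {3,6}:  v_{3} + v_{6} = 2·v_{0}  ⟹  sig = (2; 2)
  • {4,6}:  v_{4} + v_{6} = 2·v_{1}  ⟹  sig = (2; 2)
  • {5,6}:  v_{5} + v_{6} = 3·v_{1}  ⟹  sig = (2; 3)

so the primitive-relation signature multiset is
[(2; —), (2; —), (2; 1), (2; 1), (2; 1), (2; 1), (2; 1), (2; 1), (2; 1), (2; 2), (2; 2), (2; 2), (2; 2), (2; 3)]


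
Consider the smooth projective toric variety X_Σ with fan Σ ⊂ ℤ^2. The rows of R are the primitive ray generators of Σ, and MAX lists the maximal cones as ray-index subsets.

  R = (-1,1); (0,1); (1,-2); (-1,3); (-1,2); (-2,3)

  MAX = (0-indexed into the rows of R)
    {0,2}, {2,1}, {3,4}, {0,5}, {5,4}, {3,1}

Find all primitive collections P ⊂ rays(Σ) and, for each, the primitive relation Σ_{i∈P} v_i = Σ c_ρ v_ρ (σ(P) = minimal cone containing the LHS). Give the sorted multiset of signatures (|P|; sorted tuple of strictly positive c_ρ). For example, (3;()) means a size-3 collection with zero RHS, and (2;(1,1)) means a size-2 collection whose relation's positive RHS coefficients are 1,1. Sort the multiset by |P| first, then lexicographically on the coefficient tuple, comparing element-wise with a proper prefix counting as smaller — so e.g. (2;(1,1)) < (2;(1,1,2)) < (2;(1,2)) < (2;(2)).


Minimal non-faces — 9 found among 6 rays, 6 max cones:

  P = {2,4}:  v_{2} + v_{4} = 0  so sig = (2;())
  P = {0,1}:  v_{0} + v_{1} = v_{4}  so sig = (2;(1))
  P = {0,4}:  v_{0} + v_{4} = v_{5}  so sig = (2;(1))
  P = {1,4}:  v_{1} + v_{4} = v_{3}  so sig = (2;(1))
  P = {2,3}:  v_{2} + v_{3} = v_{1}  so sig = (2;(1))
  P = {2,5}:  v_{2} + v_{5} = v_{0}  so sig = (2;(1))
  P = {0,3}:  v_{0} + v_{3} = 2·v_{4}  so sig = (2;(2))
  P = {1,5}:  v_{1} + v_{5} = 2·v_{4}  so sig = (2;(2))
  P = {3,5}:  v_{3} + v_{5} = 3·v_{4}  so sig = (2;(3))

so the primitive-relation signature multiset is
[(2;()), (2;(1)), (2;(1)), (2;(1)), (2;(1)), (2;(1)), (2;(2)), (2;(2)), (2;(3))]


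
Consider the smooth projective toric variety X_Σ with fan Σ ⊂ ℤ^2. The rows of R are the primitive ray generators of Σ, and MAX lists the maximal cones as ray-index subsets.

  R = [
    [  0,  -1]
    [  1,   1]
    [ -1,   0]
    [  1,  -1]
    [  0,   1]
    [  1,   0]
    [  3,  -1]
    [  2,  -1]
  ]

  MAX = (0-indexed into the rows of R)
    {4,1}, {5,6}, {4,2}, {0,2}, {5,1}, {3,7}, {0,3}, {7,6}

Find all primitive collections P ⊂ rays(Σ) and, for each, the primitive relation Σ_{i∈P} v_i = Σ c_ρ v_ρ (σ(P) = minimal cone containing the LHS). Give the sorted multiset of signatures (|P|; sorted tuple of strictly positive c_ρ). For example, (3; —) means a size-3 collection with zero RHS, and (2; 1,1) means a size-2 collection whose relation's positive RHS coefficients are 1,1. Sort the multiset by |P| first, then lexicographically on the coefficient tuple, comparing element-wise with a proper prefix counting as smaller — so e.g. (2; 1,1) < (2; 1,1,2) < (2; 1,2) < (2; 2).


Minimal non-faces — 20 found among 8 rays, 8 max cones:

  P={0,4}:  v_{0} + v_{4} = 0  so sig = (2; —)
  P={2,5}:  v_{2} + v_{5} = 0  so sig = (2; —)
  P={0,1}:  v_{0} + v_{1} = v_{5}  so sig = (2; 1)
  P={0,5}:  v_{0} + v_{5} = v_{3}  so sig = (2; 1)
  P={1,2}:  v_{1} + v_{2} = v_{4}  so sig = (2; 1)
  P={2,3}:  v_{2} + v_{3} = v_{0}  so sig = (2; 1)
  P={2,6}:  v_{2} + v_{6} = v_{7}  so sig = (2; 1)
  P={2,7}:  v_{2} + v_{7} = v_{3}  so sig = (2; 1)
  P={3,4}:  v_{3} + v_{4} = v_{5}  so sig = (2; 1)
  P={3,5}:  v_{3} + v_{5} = v_{7}  so sig = (2; 1)
  P={4,5}:  v_{4} + v_{5} = v_{1}  so sig = (2; 1)
  P={5,7}:  v_{5} + v_{7} = v_{6}  so sig = (2; 1)
  P={0,6}:  v_{0} + v_{6} = v_{3} + v_{7}  so sig = (2; 1,1)
  P={0,7}:  v_{0} + v_{7} = 2·v_{3}  so sig = (2; 2)
  P={1,3}:  v_{1} + v_{3} = 2·v_{5}  so sig = (2; 2)
  P={3,6}:  v_{3} + v_{6} = 2·v_{7}  so sig = (2; 2)
  P={4,7}:  v_{4} + v_{7} = 2·v_{5}  so sig = (2; 2)
  P={1,7}:  v_{1} + v_{7} = 3·v_{5}  so sig = (2; 3)
  P={4,6}:  v_{4} + v_{6} = 3·v_{5}  so sig = (2; 3)
  P={1,6}:  v_{1} + v_{6} = 4·v_{5}  so sig = (2; 4)

Signatures (|P|; sorted positive RHS coefficients), sorted:
[(2; —), (2; —), (2; 1), (2; 1), (2; 1), (2; 1), (2; 1), (2; 1), (2; 1), (2; 1), (2; 1), (2; 1), (2; 1,1), (2; 2), (2; 2), (2; 2), (2; 2), (2; 3), (2; 3), (2; 4)]


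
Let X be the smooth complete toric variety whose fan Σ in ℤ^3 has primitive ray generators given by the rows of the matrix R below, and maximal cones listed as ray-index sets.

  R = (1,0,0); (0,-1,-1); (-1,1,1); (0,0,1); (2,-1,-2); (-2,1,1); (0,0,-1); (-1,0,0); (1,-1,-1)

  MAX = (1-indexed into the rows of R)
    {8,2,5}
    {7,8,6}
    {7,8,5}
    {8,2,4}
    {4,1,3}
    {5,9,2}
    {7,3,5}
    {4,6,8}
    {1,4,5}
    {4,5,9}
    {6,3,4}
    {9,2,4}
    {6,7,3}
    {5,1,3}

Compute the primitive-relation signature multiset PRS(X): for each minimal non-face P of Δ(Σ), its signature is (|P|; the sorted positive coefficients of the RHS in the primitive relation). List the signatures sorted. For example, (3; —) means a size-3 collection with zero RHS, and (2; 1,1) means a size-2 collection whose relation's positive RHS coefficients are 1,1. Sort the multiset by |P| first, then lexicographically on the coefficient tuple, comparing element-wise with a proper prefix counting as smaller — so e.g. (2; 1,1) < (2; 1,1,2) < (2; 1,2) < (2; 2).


18 collections generate NE(X_Σ); each relation:

  • {1,8}:  v_{1} + v_{8} = 0  ⇒ sig = (2; —)
  • {3,9}:  v_{3} + v_{9} = 0  ⇒ sig = (2; —)
  • {4,7}:  v_{4} + v_{7} = 0  ⇒ sig = (2; —)
  • {1,2}:  v_{1} + v_{2} = v_{9}  ⇒ sig = (2; 1)
  • {1,6}:  v_{1} + v_{6} = v_{3}  ⇒ sig = (2; 1)
  • {2,3}:  v_{2} + v_{3} = v_{8}  ⇒ sig = (2; 1)
  • {3,8}:  v_{3} + v_{8} = v_{6}  ⇒ sig = (2; 1)
  • {5,6}:  v_{5} + v_{6} = v_{7}  ⇒ sig = (2; 1)
  • {6,9}:  v_{6} + v_{9} = v_{8}  ⇒ sig = (2; 1)
  • {8,9}:  v_{8} + v_{9} = v_{2}  ⇒ sig = (2; 1)
  • {1,7}:  v_{1} + v_{7} = v_{3} + v_{5}  ⇒ sig = (2; 1,1)
  • {1,9}:  v_{1} + v_{9} = v_{4} + v_{5}  ⇒ sig = (2; 1,1)
  • {7,9}:  v_{7} + v_{9} = v_{5} + v_{8}  ⇒ sig = (2; 1,1)
  • {2,7}:  v_{2} + v_{7} = v_{5} + 2·v_{8}  ⇒ sig = (2; 1,2)
  • {2,6}:  v_{2} + v_{6} = 2·v_{8}  ⇒ sig = (2; 2)
  • {3,4,5}:  v_{3} + v_{4} + v_{5} = v_{1}  ⇒ sig = (3; 1)
  • {4,5,8}:  v_{4} + v_{5} + v_{8} = v_{9}  ⇒ sig = (3; 1)
  • {2,4,5}:  v_{2} + v_{4} + v_{5} = 2·v_{9}  ⇒ sig = (3; 2)

Sorted signature multiset PRS(X):
[(2; —), (2; —), (2; —), (2; 1), (2; 1), (2; 1), (2; 1), (2; 1), (2; 1), (2; 1), (2; 1,1), (2; 1,1), (2; 1,1), (2; 1,2), (2; 2), (3; 1), (3; 1), (3; 2)]


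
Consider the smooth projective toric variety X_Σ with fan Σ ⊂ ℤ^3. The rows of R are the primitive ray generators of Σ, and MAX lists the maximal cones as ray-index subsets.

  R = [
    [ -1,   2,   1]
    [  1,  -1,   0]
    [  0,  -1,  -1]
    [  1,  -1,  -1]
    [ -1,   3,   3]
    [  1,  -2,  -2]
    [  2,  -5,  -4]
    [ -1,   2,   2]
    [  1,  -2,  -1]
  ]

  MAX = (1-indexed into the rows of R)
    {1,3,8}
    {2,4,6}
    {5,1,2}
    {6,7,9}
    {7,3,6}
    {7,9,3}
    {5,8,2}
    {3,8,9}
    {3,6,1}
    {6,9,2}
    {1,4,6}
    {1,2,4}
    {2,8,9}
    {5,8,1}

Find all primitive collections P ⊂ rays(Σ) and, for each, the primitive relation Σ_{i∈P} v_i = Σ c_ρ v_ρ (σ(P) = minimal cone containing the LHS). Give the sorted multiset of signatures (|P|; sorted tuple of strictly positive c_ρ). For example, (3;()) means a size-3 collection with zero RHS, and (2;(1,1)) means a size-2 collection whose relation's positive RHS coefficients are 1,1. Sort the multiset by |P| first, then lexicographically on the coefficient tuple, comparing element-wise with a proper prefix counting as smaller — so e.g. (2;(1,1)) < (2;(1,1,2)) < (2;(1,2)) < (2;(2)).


18 minimal non-faces of Δ(Σ) (on 9 rays):

  {1,9}:  v_{1} + v_{9} = 0 ; sig = (2;())
  {6,8}:  v_{6} + v_{8} = 0 ; sig = (2;())
  {2,3}:  v_{2} + v_{3} = v_{9} ; sig = (2;(1))
  {3,4}:  v_{3} + v_{4} = v_{6} ; sig = (2;(1))
  {3,5}:  v_{3} + v_{5} = v_{8} ; sig = (2;(1))
  {5,7}:  v_{5} + v_{7} = v_{9} ; sig = (2;(1))
  {1,7}:  v_{1} + v_{7} = v_{3} + v_{6} ; sig = (2;(1,1))
  {4,8}:  v_{4} + v_{8} = v_{1} + v_{2} ; sig = (2;(1,1))
  {4,9}:  v_{4} + v_{9} = v_{2} + v_{6} ; sig = (2;(1,1))
  {5,6}:  v_{5} + v_{6} = v_{1} + v_{2} ; sig = (2;(1,1))
  {5,9}:  v_{5} + v_{9} = v_{2} + v_{8} ; sig = (2;(1,1))
  {7,8}:  v_{7} + v_{8} = v_{3} + v_{9} ; sig = (2;(1,1))
  {2,7}:  v_{2} + v_{7} = v_{6} + 2·v_{9} ; sig = (2;(1,2))
  {4,7}:  v_{4} + v_{7} = 2·v_{6} + v_{9} ; sig = (2;(1,2))
  {4,5}:  v_{4} + v_{5} = 2·v_{1} + 2·v_{2} ; sig = (2;(2,2))
  {1,2,6}:  v_{1} + v_{2} + v_{6} = v_{4} ; sig = (3;(1))
  {1,2,8}:  v_{1} + v_{2} + v_{8} = v_{5} ; sig = (3;(1))
  {3,6,9}:  v_{3} + v_{6} + v_{9} = v_{7} ; sig = (3;(1))

so the primitive-relation signature multiset is
    (2;())
    (2;())
    (2;(1))
    (2;(1))
    (2;(1))
    (2;(1))
    (2;(1,1))
    (2;(1,1))
    (2;(1,1))
    (2;(1,1))
    (2;(1,1))
    (2;(1,1))
    (2;(1,2))
    (2;(1,2))
    (2;(2,2))
    (3;(1))
    (3;(1))
    (3;(1))


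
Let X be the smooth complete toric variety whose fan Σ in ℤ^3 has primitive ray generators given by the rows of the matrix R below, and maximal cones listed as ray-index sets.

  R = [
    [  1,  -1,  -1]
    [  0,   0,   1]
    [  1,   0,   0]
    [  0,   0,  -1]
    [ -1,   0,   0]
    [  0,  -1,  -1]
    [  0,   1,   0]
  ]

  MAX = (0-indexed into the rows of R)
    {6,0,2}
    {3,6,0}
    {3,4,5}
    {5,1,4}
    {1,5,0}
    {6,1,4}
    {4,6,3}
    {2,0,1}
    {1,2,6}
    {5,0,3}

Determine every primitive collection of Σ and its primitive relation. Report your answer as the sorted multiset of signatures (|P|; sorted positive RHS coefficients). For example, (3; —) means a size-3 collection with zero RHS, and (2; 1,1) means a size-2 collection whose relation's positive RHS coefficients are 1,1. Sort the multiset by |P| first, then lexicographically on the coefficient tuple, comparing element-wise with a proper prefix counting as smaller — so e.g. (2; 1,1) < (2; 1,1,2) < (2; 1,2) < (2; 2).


7 minimal non-faces of Δ(Σ) (on 7 rays):

  • {1,3}:  v_{1} + v_{3} = 0  →  sig = (2; —)
  • {2,4}:  v_{2} + v_{4} = 0  →  sig = (2; —)
  • {0,4}:  v_{0} + v_{4} = v_{5}  →  sig = (2; 1)
  • {2,5}:  v_{2} + v_{5} = v_{0}  →  sig = (2; 1)
  • {5,6}:  v_{5} + v_{6} = v_{3}  →  sig = (2; 1)
  • {2,3}:  v_{2} + v_{3} = v_{0} + v_{6}  →  sig = (2; 1,1)
  • {0,1,6}:  v_{0} + v_{1} + v_{6} = v_{2}  →  sig = (3; 1)

so the primitive-relation signature multiset is
{ (2; —) ×2,  (2; 1) ×3,  (2; 1,1),  (3; 1) }


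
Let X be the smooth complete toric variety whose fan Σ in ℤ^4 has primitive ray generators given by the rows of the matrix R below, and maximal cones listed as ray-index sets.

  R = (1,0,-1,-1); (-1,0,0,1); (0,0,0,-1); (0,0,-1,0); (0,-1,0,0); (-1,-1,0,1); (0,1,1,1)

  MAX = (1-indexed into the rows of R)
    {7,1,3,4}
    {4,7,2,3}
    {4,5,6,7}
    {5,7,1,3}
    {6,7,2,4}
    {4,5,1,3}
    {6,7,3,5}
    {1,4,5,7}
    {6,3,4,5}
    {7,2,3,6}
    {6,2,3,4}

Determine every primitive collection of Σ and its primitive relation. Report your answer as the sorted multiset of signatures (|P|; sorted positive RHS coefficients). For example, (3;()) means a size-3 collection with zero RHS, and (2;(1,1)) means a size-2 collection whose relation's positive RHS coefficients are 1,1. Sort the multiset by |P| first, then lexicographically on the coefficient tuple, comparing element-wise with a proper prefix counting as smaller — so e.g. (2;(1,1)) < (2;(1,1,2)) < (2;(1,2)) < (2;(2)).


Minimal non-faces — 5 found among 7 rays, 11 max cones:

  P={1,2}:  v_{1} + v_{2} = v_{4}  ⟹  sig = (2;(1))
  P={2,5}:  v_{2} + v_{5} = v_{6}  ⟹  sig = (2;(1))
  P={1,6}:  v_{1} + v_{6} = v_{4} + v_{5}  ⟹  sig = (2;(1,1))
  P={3,4,5,7}:  v_{3} + v_{4} + v_{5} + v_{7} = 0  ⟹  sig = (4;())
  P={3,4,6,7}:  v_{3} + v_{4} + v_{6} + v_{7} = v_{2}  ⟹  sig = (4;(1))

Hence PRS(X_Σ) =
[(2;(1)), (2;(1)), (2;(1,1)), (4;()), (4;(1))]


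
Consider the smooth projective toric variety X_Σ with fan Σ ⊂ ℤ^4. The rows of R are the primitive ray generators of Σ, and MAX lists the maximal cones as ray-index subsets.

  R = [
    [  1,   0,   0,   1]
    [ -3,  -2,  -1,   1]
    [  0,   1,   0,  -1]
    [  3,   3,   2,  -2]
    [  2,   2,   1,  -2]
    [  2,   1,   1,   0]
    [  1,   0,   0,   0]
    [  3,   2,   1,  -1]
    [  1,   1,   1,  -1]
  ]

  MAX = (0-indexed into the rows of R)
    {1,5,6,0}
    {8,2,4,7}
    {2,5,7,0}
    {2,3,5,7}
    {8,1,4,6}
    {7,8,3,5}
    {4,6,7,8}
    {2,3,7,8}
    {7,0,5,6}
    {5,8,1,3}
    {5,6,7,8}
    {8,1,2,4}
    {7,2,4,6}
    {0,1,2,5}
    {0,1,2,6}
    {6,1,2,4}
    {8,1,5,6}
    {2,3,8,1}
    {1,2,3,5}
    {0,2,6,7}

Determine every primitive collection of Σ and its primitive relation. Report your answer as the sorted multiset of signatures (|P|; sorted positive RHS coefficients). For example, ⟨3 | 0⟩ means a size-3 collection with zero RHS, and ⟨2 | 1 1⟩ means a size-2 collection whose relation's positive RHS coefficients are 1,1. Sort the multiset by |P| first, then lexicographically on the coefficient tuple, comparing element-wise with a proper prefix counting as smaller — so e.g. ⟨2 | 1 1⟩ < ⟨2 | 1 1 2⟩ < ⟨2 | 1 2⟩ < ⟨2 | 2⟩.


Δ(Σ) — 9 vertices, 10 min non-faces:

  P = {1,7}:  v_{1} + v_{7} = 0  →  sig = ⟨2 | 0⟩
  P = {0,4}:  v_{0} + v_{4} = v_{7}  →  sig = ⟨2 | 1⟩
  P = {0,8}:  v_{0} + v_{8} = v_{5}  →  sig = ⟨2 | 1⟩
  P = {3,6}:  v_{3} + v_{6} = v_{7} + v_{8}  →  sig = ⟨2 | 1 1⟩
  P = {4,5}:  v_{4} + v_{5} = v_{7} + v_{8}  →  sig = ⟨2 | 1 1⟩
  P = {3,4}:  v_{3} + v_{4} = v_{2} + v_{7} + 2·v_{8}  →  sig = ⟨2 | 1 1 2⟩
  P = {0,3}:  v_{0} + v_{3} = v_{2} + 2·v_{5}  →  sig = ⟨2 | 1 2⟩
  P = {2,5,6}:  v_{2} + v_{5} + v_{6} = v_{7}  →  sig = ⟨3 | 1⟩
  P = {2,5,8}:  v_{2} + v_{5} + v_{8} = v_{3}  →  sig = ⟨3 | 1⟩
  P = {2,6,8}:  v_{2} + v_{6} + v_{8} = v_{4}  →  sig = ⟨3 | 1⟩

Hence PRS(X_Σ) =
    |P|=2: 7 collections, coeffs (), (1), (1), (1,1), (1,1), (1,1,2), (1,2)
    |P|=3: 3 collections, coeffs (1), (1), (1)


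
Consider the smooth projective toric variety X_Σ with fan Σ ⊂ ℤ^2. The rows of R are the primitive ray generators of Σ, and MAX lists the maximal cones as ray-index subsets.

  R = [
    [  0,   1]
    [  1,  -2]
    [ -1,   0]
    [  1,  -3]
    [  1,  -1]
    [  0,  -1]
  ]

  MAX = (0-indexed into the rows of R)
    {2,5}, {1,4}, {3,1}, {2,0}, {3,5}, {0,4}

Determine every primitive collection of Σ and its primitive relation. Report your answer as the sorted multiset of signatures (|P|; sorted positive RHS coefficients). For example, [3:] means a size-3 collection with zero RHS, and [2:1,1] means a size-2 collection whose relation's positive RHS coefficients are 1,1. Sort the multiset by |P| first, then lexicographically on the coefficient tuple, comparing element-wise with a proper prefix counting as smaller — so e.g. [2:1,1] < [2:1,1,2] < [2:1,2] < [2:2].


9 collections generate NE(X_Σ); each relation:

  P={0,5}:  v_{0} + v_{5} = 0 — sig = [2:]
  P={0,1}:  v_{0} + v_{1} = v_{4} — sig = [2:1]
  P={0,3}:  v_{0} + v_{3} = v_{1} — sig = [2:1]
  P={1,5}:  v_{1} + v_{5} = v_{3} — sig = [2:1]
  P={2,4}:  v_{2} + v_{4} = v_{5} — sig = [2:1]
  P={4,5}:  v_{4} + v_{5} = v_{1} — sig = [2:1]
  P={1,2}:  v_{1} + v_{2} = 2·v_{5} — sig = [2:2]
  P={3,4}:  v_{3} + v_{4} = 2·v_{1} — sig = [2:2]
  P={2,3}:  v_{2} + v_{3} = 3·v_{5} — sig = [2:3]

so the primitive-relation signature multiset is
    [2:]
    [2:1]
    [2:1]
    [2:1]
    [2:1]
    [2:1]
    [2:2]
    [2:2]
    [2:3]


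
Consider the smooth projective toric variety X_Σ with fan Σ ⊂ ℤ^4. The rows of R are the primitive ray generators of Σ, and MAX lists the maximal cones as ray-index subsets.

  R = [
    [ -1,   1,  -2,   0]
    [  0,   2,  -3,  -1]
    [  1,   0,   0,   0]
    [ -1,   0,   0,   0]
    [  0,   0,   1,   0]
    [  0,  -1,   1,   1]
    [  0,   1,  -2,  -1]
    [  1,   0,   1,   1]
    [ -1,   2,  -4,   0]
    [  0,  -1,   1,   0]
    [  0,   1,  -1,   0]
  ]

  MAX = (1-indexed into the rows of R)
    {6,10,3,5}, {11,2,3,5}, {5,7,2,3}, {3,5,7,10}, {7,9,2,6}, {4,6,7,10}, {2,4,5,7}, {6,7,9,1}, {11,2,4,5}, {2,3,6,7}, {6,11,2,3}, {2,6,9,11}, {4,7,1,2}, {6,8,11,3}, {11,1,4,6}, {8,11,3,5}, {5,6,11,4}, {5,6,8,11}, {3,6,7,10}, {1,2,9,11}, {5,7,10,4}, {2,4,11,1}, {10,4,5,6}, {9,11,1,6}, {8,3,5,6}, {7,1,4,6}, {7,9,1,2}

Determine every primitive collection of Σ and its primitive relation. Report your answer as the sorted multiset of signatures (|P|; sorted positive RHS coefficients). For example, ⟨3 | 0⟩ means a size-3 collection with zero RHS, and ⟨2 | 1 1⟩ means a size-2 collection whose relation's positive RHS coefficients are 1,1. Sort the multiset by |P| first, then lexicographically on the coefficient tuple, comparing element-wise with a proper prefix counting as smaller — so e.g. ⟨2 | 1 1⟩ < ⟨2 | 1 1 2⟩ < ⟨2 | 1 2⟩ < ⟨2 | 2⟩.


Minimal non-faces — 22 found among 11 rays, 27 max cones:

  P={3,4}:  v_{3} + v_{4} = 0 — sig = ⟨2 | 0⟩
  P={10,11}:  v_{10} + v_{11} = 0 — sig = ⟨2 | 0⟩
  P={2,10}:  v_{2} + v_{10} = v_{7} — sig = ⟨2 | 1⟩
  P={7,11}:  v_{7} + v_{11} = v_{2} — sig = ⟨2 | 1⟩
  P={1,3}:  v_{1} + v_{3} = v_{2} + v_{6} — sig = ⟨2 | 1 1⟩
  P={1,5}:  v_{1} + v_{5} = v_{4} + v_{11} — sig = ⟨2 | 1 1⟩
  P={5,9}:  v_{5} + v_{9} = v_{1} + v_{11} — sig = ⟨2 | 1 1⟩
  P={7,8}:  v_{7} + v_{8} = v_{3} + v_{11} — sig = ⟨2 | 1 1⟩
  P={1,10}:  v_{1} + v_{10} = v_{4} + v_{6} + v_{7} — sig = ⟨2 | 1 1 1⟩
  P={4,8}:  v_{4} + v_{8} = v_{5} + v_{6} + v_{11} — sig = ⟨2 | 1 1 1⟩
  P={8,10}:  v_{8} + v_{10} = v_{3} + v_{5} + v_{6} — sig = ⟨2 | 1 1 1⟩
  P={9,10}:  v_{9} + v_{10} = v_{1} + v_{6} + v_{7} — sig = ⟨2 | 1 1 1⟩
  P={1,8}:  v_{1} + v_{8} = v_{6} + 2·v_{11} — sig = ⟨2 | 1 2⟩
  P={2,8}:  v_{2} + v_{8} = v_{3} + 2·v_{11} — sig = ⟨2 | 1 2⟩
  P={8,9}:  v_{8} + v_{9} = v_{2} + 2·v_{6} + 2·v_{11} — sig = ⟨2 | 1 2 2⟩
  P={4,9}:  v_{4} + v_{9} = 2·v_{1} — sig = ⟨2 | 2⟩
  P={3,9}:  v_{3} + v_{9} = 2·v_{2} + 2·v_{6} — sig = ⟨2 | 2 2⟩
  P={5,6,7}:  v_{5} + v_{6} + v_{7} = 0 — sig = ⟨3 | 0⟩
  P={1,2,6}:  v_{1} + v_{2} + v_{6} = v_{9} — sig = ⟨3 | 1⟩
  P={2,4,6}:  v_{2} + v_{4} + v_{6} = v_{1} — sig = ⟨3 | 1⟩
  P={2,5,6}:  v_{2} + v_{5} + v_{6} = v_{11} — sig = ⟨3 | 1⟩
  P={3,5,6,11}:  v_{3} + v_{5} + v_{6} + v_{11} = v_{8} — sig = ⟨4 | 1⟩

so the primitive-relation signature multiset is
{ ⟨2 | 0⟩ ×2,  ⟨2 | 1⟩ ×2,  ⟨2 | 1 1⟩ ×4,  ⟨2 | 1 1 1⟩ ×4,  ⟨2 | 1 2⟩ ×2,  ⟨2 | 1 2 2⟩,  ⟨2 | 2⟩,  ⟨2 | 2 2⟩,  ⟨3 | 0⟩,  ⟨3 | 1⟩ ×3,  ⟨4 | 1⟩ }
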